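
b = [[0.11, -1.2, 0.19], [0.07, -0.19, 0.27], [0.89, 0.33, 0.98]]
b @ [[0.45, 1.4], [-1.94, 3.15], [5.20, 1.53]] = [[3.37, -3.34], [1.80, -0.09], [4.86, 3.78]]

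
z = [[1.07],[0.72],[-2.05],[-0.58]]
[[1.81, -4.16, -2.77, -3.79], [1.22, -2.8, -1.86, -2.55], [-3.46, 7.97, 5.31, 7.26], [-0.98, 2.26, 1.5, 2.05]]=z@[[1.69,  -3.89,  -2.59,  -3.54]]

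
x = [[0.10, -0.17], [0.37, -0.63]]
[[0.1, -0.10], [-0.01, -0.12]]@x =[[-0.03,  0.05], [-0.05,  0.08]]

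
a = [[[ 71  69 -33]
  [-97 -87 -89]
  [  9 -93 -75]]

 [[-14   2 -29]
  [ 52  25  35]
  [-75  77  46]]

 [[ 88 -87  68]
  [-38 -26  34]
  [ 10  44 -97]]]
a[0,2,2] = -75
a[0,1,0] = -97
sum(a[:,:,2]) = -140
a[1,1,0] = 52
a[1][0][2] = -29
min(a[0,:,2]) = -89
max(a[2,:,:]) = 88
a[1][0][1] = 2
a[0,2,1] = -93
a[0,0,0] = 71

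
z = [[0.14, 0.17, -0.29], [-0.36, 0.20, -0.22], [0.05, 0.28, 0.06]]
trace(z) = 0.40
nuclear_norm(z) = 1.10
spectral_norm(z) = 0.50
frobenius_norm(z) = 0.66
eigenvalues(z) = [(0.06+0.39j), (0.06-0.39j), (0.29+0j)]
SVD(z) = [[0.43, -0.76, -0.48], [0.87, 0.49, 0.01], [0.23, -0.42, 0.88]] @ diag([0.49805087166968975, 0.35042670084348765, 0.25346884732647357]) @ [[-0.49, 0.63, -0.61], [-0.87, -0.43, 0.25], [-0.1, 0.65, 0.75]]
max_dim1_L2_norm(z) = 0.47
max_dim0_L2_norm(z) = 0.39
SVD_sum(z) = [[-0.10, 0.14, -0.13], [-0.21, 0.27, -0.26], [-0.06, 0.07, -0.07]] + [[0.23, 0.11, -0.07], [-0.15, -0.07, 0.04], [0.13, 0.06, -0.04]] + [[0.01, -0.08, -0.09], [-0.0, 0.00, 0.0], [-0.02, 0.14, 0.17]]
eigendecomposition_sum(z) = [[(0.01+0.12j), (0.11+0.02j), (-0.1+0.08j)],[(-0.11+0.11j), (0.07+0.14j), -0.16-0.05j],[(0.09+0.08j), 0.10-0.06j, -0.02+0.13j]] + [[0.01-0.12j, 0.11-0.02j, (-0.1-0.08j)], [-0.11-0.11j, 0.07-0.14j, -0.16+0.05j], [0.09-0.08j, (0.1+0.06j), -0.02-0.13j]] + [[0.12-0.00j, -0.06+0.00j, (-0.09+0j)],[-0.13+0.00j, (0.07-0j), 0.10-0.00j],[(-0.14+0j), (0.07-0j), (0.1-0j)]]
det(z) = 0.04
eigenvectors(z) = [[(-0.31+0.41j), -0.31-0.41j, -0.52+0.00j], [(-0.68+0j), -0.68-0.00j, 0.59+0.00j], [(0.06+0.53j), (0.06-0.53j), (0.61+0j)]]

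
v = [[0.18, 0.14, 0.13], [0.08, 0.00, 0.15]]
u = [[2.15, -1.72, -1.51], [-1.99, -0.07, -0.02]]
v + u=[[2.33, -1.58, -1.38], [-1.91, -0.07, 0.13]]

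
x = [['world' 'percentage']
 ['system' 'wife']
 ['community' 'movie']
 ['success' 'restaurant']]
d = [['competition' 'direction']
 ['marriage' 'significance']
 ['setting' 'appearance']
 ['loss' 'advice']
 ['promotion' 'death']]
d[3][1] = 'advice'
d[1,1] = 'significance'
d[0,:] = ['competition', 'direction']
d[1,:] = ['marriage', 'significance']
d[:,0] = ['competition', 'marriage', 'setting', 'loss', 'promotion']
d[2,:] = ['setting', 'appearance']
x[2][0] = 'community'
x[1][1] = 'wife'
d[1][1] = 'significance'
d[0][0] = 'competition'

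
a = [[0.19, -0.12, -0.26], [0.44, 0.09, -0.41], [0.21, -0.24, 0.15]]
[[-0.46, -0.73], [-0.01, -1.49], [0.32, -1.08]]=a @ [[1.78, -3.95], [1.66, 0.78], [2.31, -0.43]]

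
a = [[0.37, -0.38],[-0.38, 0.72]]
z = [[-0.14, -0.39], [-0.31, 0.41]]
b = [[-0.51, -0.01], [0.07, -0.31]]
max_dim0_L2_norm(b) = 0.51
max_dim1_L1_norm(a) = 1.1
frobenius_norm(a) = 0.97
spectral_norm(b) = 0.52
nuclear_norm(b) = 0.82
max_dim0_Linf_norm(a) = 0.72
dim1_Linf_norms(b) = [0.51, 0.31]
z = a + b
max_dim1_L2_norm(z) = 0.51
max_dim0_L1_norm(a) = 1.1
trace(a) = 1.09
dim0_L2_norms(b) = [0.51, 0.31]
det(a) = 0.12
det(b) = 0.16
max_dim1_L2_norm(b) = 0.51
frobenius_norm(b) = 0.60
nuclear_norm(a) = 1.09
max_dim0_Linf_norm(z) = 0.41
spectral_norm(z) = 0.59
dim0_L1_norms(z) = [0.45, 0.8]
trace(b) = -0.82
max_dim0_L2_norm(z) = 0.57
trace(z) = 0.27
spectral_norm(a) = 0.96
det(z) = -0.18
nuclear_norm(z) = 0.89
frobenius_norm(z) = 0.66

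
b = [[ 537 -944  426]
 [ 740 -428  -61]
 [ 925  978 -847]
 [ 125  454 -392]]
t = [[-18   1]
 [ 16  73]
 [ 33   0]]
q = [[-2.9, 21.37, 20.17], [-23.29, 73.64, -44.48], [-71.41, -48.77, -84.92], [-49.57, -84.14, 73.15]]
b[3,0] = 125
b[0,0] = 537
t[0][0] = -18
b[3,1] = 454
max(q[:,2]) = 73.15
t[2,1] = 0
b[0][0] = 537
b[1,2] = -61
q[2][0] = -71.41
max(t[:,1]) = 73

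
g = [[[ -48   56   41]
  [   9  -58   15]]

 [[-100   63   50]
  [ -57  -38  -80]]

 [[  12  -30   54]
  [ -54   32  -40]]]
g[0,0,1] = 56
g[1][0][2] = 50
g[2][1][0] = -54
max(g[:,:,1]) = 63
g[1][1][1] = -38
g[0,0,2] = 41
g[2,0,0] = 12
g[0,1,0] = 9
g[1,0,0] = -100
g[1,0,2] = 50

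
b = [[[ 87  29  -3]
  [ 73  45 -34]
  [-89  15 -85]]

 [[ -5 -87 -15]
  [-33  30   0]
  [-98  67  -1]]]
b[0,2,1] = 15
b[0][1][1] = 45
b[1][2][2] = -1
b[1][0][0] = -5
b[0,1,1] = 45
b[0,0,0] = 87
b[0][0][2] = -3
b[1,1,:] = [-33, 30, 0]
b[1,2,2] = -1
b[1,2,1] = 67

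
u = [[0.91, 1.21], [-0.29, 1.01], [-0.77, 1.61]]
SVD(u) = [[-0.48, 0.87],[-0.46, -0.14],[-0.75, -0.48]] @ diag([2.2644419719217193, 1.205695880311148]) @ [[0.12, -0.99], [0.99, 0.12]]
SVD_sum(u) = [[-0.13, 1.09], [-0.12, 1.03], [-0.2, 1.68]] + [[1.04, 0.12], [-0.17, -0.02], [-0.57, -0.07]]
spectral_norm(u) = 2.26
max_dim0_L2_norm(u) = 2.25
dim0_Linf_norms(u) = [0.91, 1.61]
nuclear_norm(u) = 3.47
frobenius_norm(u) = 2.57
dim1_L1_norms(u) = [2.12, 1.3, 2.38]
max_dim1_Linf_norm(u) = 1.61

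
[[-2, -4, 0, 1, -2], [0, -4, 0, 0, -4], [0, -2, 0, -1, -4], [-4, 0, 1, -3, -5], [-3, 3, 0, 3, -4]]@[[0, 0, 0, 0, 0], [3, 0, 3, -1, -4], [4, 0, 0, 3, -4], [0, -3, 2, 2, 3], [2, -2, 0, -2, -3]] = [[-16, 1, -10, 10, 25], [-20, 8, -12, 12, 28], [-14, 11, -8, 8, 17], [-6, 19, -6, 7, 2], [1, -1, 15, 11, 9]]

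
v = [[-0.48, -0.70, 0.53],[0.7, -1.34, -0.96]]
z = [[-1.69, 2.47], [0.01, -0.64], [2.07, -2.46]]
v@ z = [[1.9, -2.04],[-3.18, 4.95]]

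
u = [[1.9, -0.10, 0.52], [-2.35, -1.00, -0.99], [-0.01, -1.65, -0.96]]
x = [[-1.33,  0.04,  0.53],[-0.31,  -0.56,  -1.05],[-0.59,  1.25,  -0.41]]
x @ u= [[-2.63,-0.78,-1.24], [0.74,2.32,1.4], [-4.05,-0.51,-1.15]]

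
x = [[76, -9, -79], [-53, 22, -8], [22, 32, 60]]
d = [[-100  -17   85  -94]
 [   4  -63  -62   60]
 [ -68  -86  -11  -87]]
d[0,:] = [-100, -17, 85, -94]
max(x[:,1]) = 32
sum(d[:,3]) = -121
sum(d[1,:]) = -61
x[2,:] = [22, 32, 60]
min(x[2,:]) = 22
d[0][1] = -17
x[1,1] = 22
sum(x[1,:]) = -39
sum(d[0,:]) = -126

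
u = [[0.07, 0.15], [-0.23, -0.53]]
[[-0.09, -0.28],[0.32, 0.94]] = u@ [[-0.74, -2.2],  [-0.28, -0.82]]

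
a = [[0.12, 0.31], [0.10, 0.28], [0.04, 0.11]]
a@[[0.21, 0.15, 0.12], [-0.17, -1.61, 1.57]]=[[-0.03, -0.48, 0.50], [-0.03, -0.44, 0.45], [-0.01, -0.17, 0.18]]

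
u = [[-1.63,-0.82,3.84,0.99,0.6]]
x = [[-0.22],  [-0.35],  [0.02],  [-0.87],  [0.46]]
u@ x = [[0.14]]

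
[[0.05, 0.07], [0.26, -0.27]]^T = [[0.05, 0.26],[0.07, -0.27]]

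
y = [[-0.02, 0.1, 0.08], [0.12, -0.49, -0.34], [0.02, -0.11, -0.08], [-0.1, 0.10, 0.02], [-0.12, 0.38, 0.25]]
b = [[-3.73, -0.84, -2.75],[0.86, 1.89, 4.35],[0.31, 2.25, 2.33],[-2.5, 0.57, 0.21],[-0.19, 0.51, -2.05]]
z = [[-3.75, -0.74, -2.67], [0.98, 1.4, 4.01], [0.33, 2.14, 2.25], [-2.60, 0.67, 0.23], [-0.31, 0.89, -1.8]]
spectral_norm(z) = 6.73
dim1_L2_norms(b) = [4.71, 4.82, 3.25, 2.57, 2.12]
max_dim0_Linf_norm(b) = 4.35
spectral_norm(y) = 0.80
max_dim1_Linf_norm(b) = 4.35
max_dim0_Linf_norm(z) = 4.01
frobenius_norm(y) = 0.80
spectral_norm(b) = 7.10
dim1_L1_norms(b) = [7.32, 7.1, 4.89, 3.28, 2.75]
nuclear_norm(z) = 12.20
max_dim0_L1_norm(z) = 10.96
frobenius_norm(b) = 8.19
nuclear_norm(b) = 12.50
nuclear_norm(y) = 0.90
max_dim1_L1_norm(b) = 7.32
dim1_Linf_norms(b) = [3.73, 4.35, 2.33, 2.5, 2.05]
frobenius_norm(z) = 7.87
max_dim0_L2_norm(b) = 6.01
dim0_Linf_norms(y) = [0.12, 0.49, 0.34]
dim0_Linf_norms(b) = [3.73, 2.25, 4.35]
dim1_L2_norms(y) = [0.13, 0.61, 0.14, 0.14, 0.47]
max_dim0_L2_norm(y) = 0.65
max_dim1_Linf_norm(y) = 0.49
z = y + b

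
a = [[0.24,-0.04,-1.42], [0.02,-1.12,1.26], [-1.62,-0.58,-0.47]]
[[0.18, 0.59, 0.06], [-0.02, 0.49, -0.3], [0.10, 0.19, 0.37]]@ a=[[-0.04, -0.70, 0.46], [0.49, -0.37, 0.79], [-0.57, -0.43, -0.08]]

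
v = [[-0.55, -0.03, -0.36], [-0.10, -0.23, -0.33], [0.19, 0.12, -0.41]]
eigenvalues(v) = [(-0.46+0.3j), (-0.46-0.3j), (-0.27+0j)]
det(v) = -0.08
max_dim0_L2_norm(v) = 0.64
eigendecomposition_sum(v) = [[-0.24+0.00j, -0.07+0.09j, -0.15-0.33j], [(-0.13+0.1j), (-0+0.08j), (-0.23-0.12j)], [(0.07+0.19j), 0.09+0.03j, (-0.22+0.22j)]] + [[(-0.24-0j), -0.07-0.09j, -0.15+0.33j], [-0.13-0.10j, (-0-0.08j), (-0.23+0.12j)], [(0.07-0.19j), 0.09-0.03j, (-0.22-0.22j)]] + [[-0.07+0.00j, (0.1-0j), -0.05+0.00j], [0.16-0.00j, (-0.23+0j), 0.12-0.00j], [0.04-0.00j, (-0.06+0j), (0.03-0j)]]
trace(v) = -1.19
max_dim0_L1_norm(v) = 1.1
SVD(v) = [[-0.85,0.37,0.37], [-0.47,-0.23,-0.85], [-0.23,-0.9,0.37]] @ diag([0.7371363112030971, 0.4744868121743539, 0.23429110904707853]) @ [[0.64, 0.14, 0.76],[-0.74, -0.14, 0.66],[-0.2, 0.98, -0.02]]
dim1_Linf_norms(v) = [0.55, 0.33, 0.41]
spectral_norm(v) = 0.74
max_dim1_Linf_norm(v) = 0.55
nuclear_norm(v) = 1.45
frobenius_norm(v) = 0.91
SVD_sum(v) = [[-0.4,-0.09,-0.47], [-0.22,-0.05,-0.26], [-0.11,-0.02,-0.13]] + [[-0.13,-0.02,0.12],[0.08,0.02,-0.07],[0.32,0.06,-0.28]] + [[-0.02,0.08,-0.0],  [0.04,-0.2,0.0],  [-0.02,0.09,-0.00]]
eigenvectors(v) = [[(0.67+0j),(0.67-0j),-0.39+0.00j],[(0.38-0.28j),(0.38+0.28j),(0.89+0j)],[-0.20-0.54j,(-0.2+0.54j),0.23+0.00j]]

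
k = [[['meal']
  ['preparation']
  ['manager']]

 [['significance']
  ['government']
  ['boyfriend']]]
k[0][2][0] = 'manager'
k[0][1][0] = 'preparation'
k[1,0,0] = 'significance'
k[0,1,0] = 'preparation'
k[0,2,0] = 'manager'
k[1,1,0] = 'government'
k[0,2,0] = 'manager'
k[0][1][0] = 'preparation'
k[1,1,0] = 'government'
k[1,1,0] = 'government'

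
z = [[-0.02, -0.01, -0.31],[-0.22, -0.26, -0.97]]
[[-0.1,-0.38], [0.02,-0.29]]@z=[[0.09, 0.1, 0.4],[0.06, 0.08, 0.28]]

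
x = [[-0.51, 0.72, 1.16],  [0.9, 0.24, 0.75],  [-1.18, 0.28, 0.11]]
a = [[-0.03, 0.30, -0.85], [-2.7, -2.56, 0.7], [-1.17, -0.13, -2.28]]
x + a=[[-0.54,1.02,0.31], [-1.80,-2.32,1.45], [-2.35,0.15,-2.17]]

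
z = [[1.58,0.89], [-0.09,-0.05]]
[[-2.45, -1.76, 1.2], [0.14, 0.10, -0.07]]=z @ [[-1.37, -1.11, 0.43], [-0.32, -0.01, 0.59]]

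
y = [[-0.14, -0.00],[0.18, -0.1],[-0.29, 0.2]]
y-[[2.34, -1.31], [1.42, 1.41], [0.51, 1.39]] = [[-2.48,1.31], [-1.24,-1.51], [-0.8,-1.19]]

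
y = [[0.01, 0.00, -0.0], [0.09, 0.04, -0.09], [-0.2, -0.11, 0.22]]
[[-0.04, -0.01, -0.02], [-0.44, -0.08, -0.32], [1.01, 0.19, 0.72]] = y @ [[-3.75, -0.87, -2.28],[-0.06, -0.38, 0.79],[1.13, -0.14, 1.58]]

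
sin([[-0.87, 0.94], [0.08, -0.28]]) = [[-0.74, 0.77], [0.07, -0.26]]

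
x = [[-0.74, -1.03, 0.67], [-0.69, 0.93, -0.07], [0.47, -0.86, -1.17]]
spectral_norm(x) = 1.73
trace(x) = -0.98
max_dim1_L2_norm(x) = 1.53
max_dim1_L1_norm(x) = 2.5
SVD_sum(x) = [[0.05, -0.09, -0.06], [-0.39, 0.71, 0.49], [0.6, -1.08, -0.74]] + [[-0.60,-0.93,0.87], [0.15,0.24,-0.22], [0.15,0.24,-0.22]] + [[-0.19,-0.01,-0.14],[-0.45,-0.02,-0.33],[-0.28,-0.01,-0.21]]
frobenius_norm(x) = 2.39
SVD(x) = [[0.07, -0.94, -0.33], [-0.55, 0.24, -0.80], [0.83, 0.24, -0.50]] @ diag([1.7303336954443578, 1.4987259651295493, 0.7017590639645324]) @ [[0.41, -0.75, -0.51],  [0.43, 0.66, -0.62],  [0.80, 0.04, 0.6]]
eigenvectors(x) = [[0.49, -0.79, 0.86],  [-0.79, -0.21, 0.35],  [0.36, 0.58, 0.36]]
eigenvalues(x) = [1.39, -1.5, -0.87]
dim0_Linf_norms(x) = [0.74, 1.03, 1.17]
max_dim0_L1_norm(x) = 2.82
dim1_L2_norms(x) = [1.43, 1.16, 1.53]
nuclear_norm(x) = 3.93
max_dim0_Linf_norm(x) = 1.17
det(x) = 1.82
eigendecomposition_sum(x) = [[0.24, -0.68, 0.08], [-0.38, 1.09, -0.13], [0.17, -0.49, 0.06]] + [[-0.61, 0.19, 1.28],[-0.16, 0.05, 0.34],[0.45, -0.14, -0.94]] + [[-0.36, -0.54, -0.69], [-0.15, -0.22, -0.28], [-0.15, -0.23, -0.29]]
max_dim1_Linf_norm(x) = 1.17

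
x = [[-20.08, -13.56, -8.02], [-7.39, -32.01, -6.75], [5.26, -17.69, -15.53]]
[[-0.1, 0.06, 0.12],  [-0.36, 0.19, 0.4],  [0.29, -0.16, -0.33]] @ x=[[2.2, -2.69, -1.47], [7.93, -8.28, -4.61], [-6.38, 7.03, 3.88]]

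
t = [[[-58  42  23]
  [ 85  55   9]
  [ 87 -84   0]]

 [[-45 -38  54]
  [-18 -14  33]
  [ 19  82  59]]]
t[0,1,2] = 9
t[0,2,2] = 0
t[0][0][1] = 42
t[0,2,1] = -84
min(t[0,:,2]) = 0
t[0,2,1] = -84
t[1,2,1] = 82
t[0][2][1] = -84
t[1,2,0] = 19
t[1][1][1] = -14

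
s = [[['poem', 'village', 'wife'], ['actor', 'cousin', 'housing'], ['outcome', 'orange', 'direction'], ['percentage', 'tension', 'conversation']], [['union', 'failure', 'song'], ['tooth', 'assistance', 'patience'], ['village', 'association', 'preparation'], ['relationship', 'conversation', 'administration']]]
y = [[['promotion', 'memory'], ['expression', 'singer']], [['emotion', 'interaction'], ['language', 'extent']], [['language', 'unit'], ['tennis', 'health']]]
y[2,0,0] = 'language'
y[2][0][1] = 'unit'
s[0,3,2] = 'conversation'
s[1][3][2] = 'administration'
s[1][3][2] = 'administration'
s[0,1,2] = 'housing'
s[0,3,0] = 'percentage'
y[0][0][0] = 'promotion'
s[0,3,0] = 'percentage'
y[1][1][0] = 'language'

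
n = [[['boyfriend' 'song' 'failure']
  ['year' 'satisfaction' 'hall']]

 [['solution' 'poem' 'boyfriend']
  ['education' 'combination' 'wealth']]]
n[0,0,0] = 'boyfriend'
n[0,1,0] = 'year'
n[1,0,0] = 'solution'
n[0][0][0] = 'boyfriend'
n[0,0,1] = 'song'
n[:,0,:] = [['boyfriend', 'song', 'failure'], ['solution', 'poem', 'boyfriend']]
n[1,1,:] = ['education', 'combination', 'wealth']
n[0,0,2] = 'failure'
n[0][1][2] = 'hall'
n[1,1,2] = 'wealth'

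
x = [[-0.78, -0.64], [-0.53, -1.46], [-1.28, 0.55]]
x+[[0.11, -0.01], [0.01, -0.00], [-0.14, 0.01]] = [[-0.67, -0.65], [-0.52, -1.46], [-1.42, 0.56]]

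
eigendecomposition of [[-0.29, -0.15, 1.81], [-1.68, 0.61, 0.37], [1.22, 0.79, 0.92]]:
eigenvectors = [[0.67+0.00j, 0.42+0.29j, (0.42-0.29j)], [(0.56+0j), -0.71+0.00j, -0.71-0.00j], [(-0.48+0j), 0.28+0.40j, (0.28-0.4j)]]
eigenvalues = [(-1.71+0j), (1.48+0.49j), (1.48-0.49j)]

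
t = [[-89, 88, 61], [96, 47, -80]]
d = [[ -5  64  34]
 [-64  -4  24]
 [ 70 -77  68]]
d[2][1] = -77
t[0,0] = -89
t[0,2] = 61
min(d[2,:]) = -77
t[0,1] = 88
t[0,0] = -89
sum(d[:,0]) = 1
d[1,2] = 24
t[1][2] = -80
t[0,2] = 61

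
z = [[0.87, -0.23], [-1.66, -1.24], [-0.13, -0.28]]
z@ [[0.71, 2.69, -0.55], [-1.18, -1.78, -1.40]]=[[0.89, 2.75, -0.16],[0.28, -2.26, 2.65],[0.24, 0.15, 0.46]]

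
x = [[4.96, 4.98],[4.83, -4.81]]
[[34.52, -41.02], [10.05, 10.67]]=x @ [[4.51, -3.01], [2.44, -5.24]]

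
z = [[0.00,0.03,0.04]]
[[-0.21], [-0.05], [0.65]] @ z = [[0.00, -0.01, -0.01], [0.00, -0.00, -0.00], [0.0, 0.02, 0.03]]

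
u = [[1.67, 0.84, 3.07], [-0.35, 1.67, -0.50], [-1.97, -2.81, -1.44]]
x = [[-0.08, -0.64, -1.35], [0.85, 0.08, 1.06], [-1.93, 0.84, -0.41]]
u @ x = [[-5.34, 1.58, -2.62], [2.41, -0.06, 2.45], [0.55, -0.17, 0.27]]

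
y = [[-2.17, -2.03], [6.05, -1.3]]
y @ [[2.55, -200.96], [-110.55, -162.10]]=[[218.88, 765.15], [159.14, -1005.08]]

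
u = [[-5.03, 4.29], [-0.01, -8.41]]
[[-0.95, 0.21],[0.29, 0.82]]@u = [[4.78, -5.84], [-1.47, -5.65]]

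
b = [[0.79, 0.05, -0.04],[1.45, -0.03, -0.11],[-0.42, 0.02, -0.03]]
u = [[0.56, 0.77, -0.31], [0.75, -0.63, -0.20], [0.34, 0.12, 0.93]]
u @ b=[[1.69, -0.00, -0.1], [-0.24, 0.05, 0.05], [0.05, 0.03, -0.05]]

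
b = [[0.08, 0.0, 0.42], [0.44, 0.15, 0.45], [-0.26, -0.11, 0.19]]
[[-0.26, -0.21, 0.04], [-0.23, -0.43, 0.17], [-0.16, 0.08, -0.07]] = b @ [[0.16,-0.57,0.14], [-0.07,-0.08,0.48], [-0.64,-0.38,0.08]]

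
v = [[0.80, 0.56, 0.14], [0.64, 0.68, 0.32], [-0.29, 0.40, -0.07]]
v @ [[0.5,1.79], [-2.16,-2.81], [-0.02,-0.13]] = [[-0.81,-0.16],[-1.16,-0.81],[-1.01,-1.63]]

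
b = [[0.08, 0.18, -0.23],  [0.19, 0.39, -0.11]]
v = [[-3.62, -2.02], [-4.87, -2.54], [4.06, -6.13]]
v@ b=[[-0.67, -1.44, 1.05],[-0.87, -1.87, 1.4],[-0.84, -1.66, -0.26]]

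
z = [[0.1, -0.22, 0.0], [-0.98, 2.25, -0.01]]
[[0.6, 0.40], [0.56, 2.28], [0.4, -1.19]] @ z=[[-0.33, 0.77, -0.00],[-2.18, 5.01, -0.02],[1.21, -2.77, 0.01]]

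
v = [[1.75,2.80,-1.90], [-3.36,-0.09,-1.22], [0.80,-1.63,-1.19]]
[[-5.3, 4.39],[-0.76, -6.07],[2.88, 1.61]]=v @ [[0.19, 1.91],[-1.85, 0.17],[0.24, -0.30]]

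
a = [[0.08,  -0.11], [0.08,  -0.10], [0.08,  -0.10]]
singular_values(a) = [0.23, 0.0]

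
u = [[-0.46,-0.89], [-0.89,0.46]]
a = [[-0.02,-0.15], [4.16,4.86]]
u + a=[[-0.48,  -1.04], [3.27,  5.32]]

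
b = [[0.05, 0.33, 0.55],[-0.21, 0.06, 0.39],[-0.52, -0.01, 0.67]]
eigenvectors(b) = [[(-0.71+0j), (-0.71-0j), 0.53+0.00j],[(-0.26-0.23j), -0.26+0.23j, -0.75+0.00j],[(-0.28-0.55j), (-0.28+0.55j), (0.4+0j)]]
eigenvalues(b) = [(0.39+0.53j), (0.39-0.53j), 0j]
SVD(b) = [[0.49, -0.85, 0.18],[0.42, 0.05, -0.91],[0.77, 0.52, 0.38]] @ diag([1.0666713292565146, 0.44194148035872916, 5.727543233663636e-05]) @ [[-0.43, 0.17, 0.89],[-0.73, -0.64, -0.23],[0.53, -0.75, 0.4]]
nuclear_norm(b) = 1.51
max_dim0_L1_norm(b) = 1.61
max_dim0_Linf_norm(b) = 0.67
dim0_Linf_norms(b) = [0.52, 0.33, 0.67]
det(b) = 0.00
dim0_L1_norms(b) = [0.78, 0.4, 1.61]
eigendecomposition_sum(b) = [[(0.02+0.35j), 0.17+0.09j, (0.27-0.29j)], [(-0.1+0.14j), 0.03+0.09j, (0.2-0.02j)], [(-0.26+0.16j), (-0+0.16j), (0.33+0.1j)]] + [[0.02-0.35j, (0.17-0.09j), (0.27+0.29j)], [-0.10-0.14j, 0.03-0.09j, 0.20+0.02j], [(-0.26-0.16j), -0.00-0.16j, (0.33-0.1j)]] + [[0.00-0.00j, -0.00-0.00j, -0j], [(-0+0j), 0.00+0.00j, -0.00+0.00j], [0.00-0.00j, -0.00-0.00j, 0.00-0.00j]]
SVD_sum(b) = [[-0.23, 0.09, 0.46], [-0.19, 0.07, 0.4], [-0.35, 0.14, 0.72]] + [[0.28, 0.24, 0.09], [-0.02, -0.01, -0.01], [-0.17, -0.15, -0.05]] + [[0.00, -0.00, 0.00], [-0.0, 0.0, -0.00], [0.00, -0.0, 0.00]]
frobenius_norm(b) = 1.15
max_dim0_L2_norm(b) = 0.95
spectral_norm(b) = 1.07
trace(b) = 0.78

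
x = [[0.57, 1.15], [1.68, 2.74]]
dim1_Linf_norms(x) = [1.15, 2.74]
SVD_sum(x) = [[0.66, 1.10],  [1.65, 2.76]] + [[-0.09,0.05],[0.03,-0.02]]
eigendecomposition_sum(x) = [[-0.09, 0.04],  [0.05, -0.02]] + [[0.66, 1.11], [1.63, 2.76]]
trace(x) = 3.31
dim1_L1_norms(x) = [1.72, 4.42]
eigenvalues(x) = [-0.11, 3.42]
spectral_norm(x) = 3.46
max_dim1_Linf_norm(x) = 2.74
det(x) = -0.37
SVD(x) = [[-0.37, -0.93], [-0.93, 0.37]] @ diag([3.459182971251921, 0.10701949075160355]) @ [[-0.51, -0.86], [0.86, -0.51]]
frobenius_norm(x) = 3.46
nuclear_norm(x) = 3.57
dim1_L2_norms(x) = [1.28, 3.21]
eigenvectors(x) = [[-0.86, -0.37], [0.51, -0.93]]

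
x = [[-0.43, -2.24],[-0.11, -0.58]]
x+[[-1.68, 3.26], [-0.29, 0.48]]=[[-2.11, 1.02], [-0.40, -0.10]]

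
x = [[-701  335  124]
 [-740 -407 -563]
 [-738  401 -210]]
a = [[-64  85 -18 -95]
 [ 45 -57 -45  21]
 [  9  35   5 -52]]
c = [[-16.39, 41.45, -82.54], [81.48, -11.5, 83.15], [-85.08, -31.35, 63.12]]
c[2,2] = 63.12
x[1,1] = -407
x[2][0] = -738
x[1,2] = -563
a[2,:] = [9, 35, 5, -52]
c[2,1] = -31.35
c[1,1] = -11.5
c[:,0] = [-16.39, 81.48, -85.08]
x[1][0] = -740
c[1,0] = 81.48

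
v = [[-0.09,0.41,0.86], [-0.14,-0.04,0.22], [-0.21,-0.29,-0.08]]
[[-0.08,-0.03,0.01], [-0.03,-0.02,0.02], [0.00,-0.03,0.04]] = v @ [[0.02, 0.10, -0.12], [0.01, 0.04, -0.05], [-0.10, -0.04, 0.02]]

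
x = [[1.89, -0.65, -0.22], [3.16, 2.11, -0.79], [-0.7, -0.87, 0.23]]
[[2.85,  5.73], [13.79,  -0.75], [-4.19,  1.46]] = x @ [[2.95, 1.39], [3.21, -3.66], [2.92, -3.27]]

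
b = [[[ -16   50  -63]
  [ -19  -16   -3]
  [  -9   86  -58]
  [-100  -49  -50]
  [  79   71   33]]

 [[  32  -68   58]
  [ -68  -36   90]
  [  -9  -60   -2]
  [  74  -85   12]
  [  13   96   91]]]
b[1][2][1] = -60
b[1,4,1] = 96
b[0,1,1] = -16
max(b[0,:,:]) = 86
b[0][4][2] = 33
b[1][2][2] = -2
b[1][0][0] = 32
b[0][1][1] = -16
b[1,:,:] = [[32, -68, 58], [-68, -36, 90], [-9, -60, -2], [74, -85, 12], [13, 96, 91]]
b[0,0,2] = -63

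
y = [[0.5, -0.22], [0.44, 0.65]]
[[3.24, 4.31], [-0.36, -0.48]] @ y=[[3.52,2.09], [-0.39,-0.23]]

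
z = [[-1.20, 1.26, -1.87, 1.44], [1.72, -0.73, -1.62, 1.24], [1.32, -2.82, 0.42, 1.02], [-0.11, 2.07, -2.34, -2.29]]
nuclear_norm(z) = 11.44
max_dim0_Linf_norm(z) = 2.82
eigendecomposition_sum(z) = [[0.14+0.00j, (1.28+0j), (-1.29+0j), 0.10+0.00j], [(0.15+0j), (1.46+0j), -1.47+0.00j, (0.11+0j)], [-0.08+0.00j, -0.73+0.00j, 0.73+0.00j, -0.06-0.00j], [(0.1+0j), 0.98+0.00j, (-0.98+0j), (0.08+0j)]] + [[-0.44+0.89j, 0.01-1.13j, (-0.57+0.7j), 0.14+1.06j], [0.52+1.15j, -1.12-0.92j, 0.24+1.13j, (1.16+0.71j)], [0.44+1.22j, (-1.07-1.03j), 0.15+1.17j, 1.13+0.82j], [-0.40-0.22j, 0.52+0.02j, (-0.32-0.27j), (-0.49+0.05j)]] + [[-0.44-0.89j, (0.01+1.13j), -0.57-0.70j, (0.14-1.06j)],[0.52-1.15j, -1.12+0.92j, 0.24-1.13j, (1.16-0.71j)],[(0.44-1.22j), -1.07+1.03j, (0.15-1.17j), (1.13-0.82j)],[(-0.4+0.22j), 0.52-0.02j, -0.32+0.27j, (-0.49-0.05j)]] + [[-0.46+0.00j, -0.03-0.00j, 0.55+0.00j, (1.06+0j)], [(0.52-0j), (0.04+0j), (-0.62-0j), (-1.2-0j)], [0.51-0.00j, 0.04+0.00j, -0.62-0.00j, -1.18-0.00j], [0.60-0.00j, (0.04+0j), -0.72-0.00j, (-1.38-0j)]]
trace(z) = -3.80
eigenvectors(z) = [[(0.56+0j), (-0.32-0.34j), -0.32+0.34j, -0.44+0.00j], [0.64+0.00j, -0.60+0.05j, (-0.6-0.05j), (0.49+0j)], [-0.32+0.00j, -0.61+0.00j, (-0.61-0j), 0.49+0.00j], [(0.43+0j), (0.16-0.14j), 0.16+0.14j, 0.57+0.00j]]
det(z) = -29.08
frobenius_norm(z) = 6.49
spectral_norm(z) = 5.01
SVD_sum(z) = [[-0.48, 1.15, -0.68, -0.62], [0.27, -0.64, 0.38, 0.34], [0.96, -2.29, 1.36, 1.24], [-1.1, 2.60, -1.55, -1.41]] + [[0.54, -0.13, -1.42, 0.9], [0.77, -0.18, -2.01, 1.28], [0.24, -0.06, -0.63, 0.40], [0.16, -0.04, -0.42, 0.27]] + [[-1.1, 0.39, 0.32, 1.23], [0.44, -0.16, -0.13, -0.49], [0.43, -0.15, -0.13, -0.48], [0.97, -0.35, -0.29, -1.09]] + [[-0.16, -0.16, -0.09, -0.07], [0.25, 0.24, 0.14, 0.11], [-0.32, -0.32, -0.18, -0.14], [-0.15, -0.15, -0.09, -0.06]]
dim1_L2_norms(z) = [2.93, 2.77, 3.3, 3.88]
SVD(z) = [[-0.31, -0.55, -0.69, 0.35], [0.17, -0.78, 0.27, -0.54], [0.62, -0.25, 0.27, 0.7], [-0.70, -0.16, 0.61, 0.33]] @ diag([5.007899333406715, 3.2151354397400986, 2.498137198470031, 0.7230898341230512]) @ [[0.31, -0.74, 0.44, 0.4], [-0.31, 0.07, 0.80, -0.51], [0.64, -0.23, -0.19, -0.71], [-0.63, -0.63, -0.36, -0.27]]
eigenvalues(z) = [(2.41+0j), (-1.89+1.19j), (-1.89-1.19j), (-2.42+0j)]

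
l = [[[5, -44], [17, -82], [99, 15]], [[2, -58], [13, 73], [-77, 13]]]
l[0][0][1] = -44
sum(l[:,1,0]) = 30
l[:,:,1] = [[-44, -82, 15], [-58, 73, 13]]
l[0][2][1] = 15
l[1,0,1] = -58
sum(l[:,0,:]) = -95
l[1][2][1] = 13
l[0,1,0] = 17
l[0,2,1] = 15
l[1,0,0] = 2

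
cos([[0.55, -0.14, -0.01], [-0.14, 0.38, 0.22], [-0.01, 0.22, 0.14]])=[[0.84, 0.06, 0.02],[0.06, 0.9, -0.06],[0.02, -0.06, 0.97]]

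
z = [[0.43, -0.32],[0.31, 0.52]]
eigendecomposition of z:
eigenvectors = [[0.71+0.00j, (0.71-0j)], [(-0.1-0.69j), -0.10+0.69j]]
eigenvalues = [(0.48+0.31j), (0.48-0.31j)]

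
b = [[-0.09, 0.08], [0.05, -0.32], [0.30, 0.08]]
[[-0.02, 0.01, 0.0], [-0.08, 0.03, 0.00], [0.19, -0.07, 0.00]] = b @ [[0.54, -0.20, -0.00], [0.33, -0.12, -0.0]]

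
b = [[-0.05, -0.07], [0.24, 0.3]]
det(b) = 0.00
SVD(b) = [[-0.22,0.98], [0.98,0.22]] @ diag([0.39367384210083595, 0.004572312933961611]) @ [[0.62, 0.78], [0.78, -0.62]]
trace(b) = 0.25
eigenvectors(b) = [[-0.77, 0.23], [0.63, -0.97]]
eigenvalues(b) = [0.01, 0.24]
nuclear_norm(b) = 0.40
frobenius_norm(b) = 0.39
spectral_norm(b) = 0.39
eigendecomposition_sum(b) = [[0.01, 0.0], [-0.01, -0.0]] + [[-0.06, -0.07], [0.25, 0.30]]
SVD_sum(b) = [[-0.05, -0.07], [0.24, 0.3]] + [[0.00,-0.0], [0.0,-0.0]]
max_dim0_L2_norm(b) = 0.31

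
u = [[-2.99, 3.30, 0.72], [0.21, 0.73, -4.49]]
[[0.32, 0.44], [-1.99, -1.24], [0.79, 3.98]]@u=[[-0.86, 1.38, -1.75], [5.69, -7.47, 4.13], [-1.53, 5.51, -17.30]]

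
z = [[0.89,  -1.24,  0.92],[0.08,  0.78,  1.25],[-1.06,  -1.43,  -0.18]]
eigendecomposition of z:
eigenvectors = [[(0.88+0j), (-0.07+0.54j), (-0.07-0.54j)], [-0.43+0.00j, 0.19+0.43j, (0.19-0.43j)], [(-0.22+0j), (-0.69+0j), (-0.69-0j)]]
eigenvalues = [(1.26+0j), (0.11+1.72j), (0.11-1.72j)]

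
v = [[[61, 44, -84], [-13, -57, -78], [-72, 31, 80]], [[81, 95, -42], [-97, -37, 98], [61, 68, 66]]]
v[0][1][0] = -13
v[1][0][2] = -42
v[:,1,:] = [[-13, -57, -78], [-97, -37, 98]]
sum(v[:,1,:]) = -184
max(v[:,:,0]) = 81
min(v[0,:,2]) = -84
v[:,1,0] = [-13, -97]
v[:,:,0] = [[61, -13, -72], [81, -97, 61]]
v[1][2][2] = 66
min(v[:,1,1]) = -57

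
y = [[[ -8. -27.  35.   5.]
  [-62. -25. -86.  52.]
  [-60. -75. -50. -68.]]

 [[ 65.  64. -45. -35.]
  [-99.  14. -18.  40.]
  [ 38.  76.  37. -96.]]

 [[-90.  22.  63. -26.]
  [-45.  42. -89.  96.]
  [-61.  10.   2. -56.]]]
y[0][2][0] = -60.0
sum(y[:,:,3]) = -88.0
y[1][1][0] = -99.0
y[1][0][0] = 65.0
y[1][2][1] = 76.0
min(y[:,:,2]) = -89.0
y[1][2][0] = 38.0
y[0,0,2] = 35.0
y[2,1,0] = -45.0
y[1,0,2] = -45.0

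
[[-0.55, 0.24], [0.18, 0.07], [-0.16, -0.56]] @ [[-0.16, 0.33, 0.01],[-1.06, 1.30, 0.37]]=[[-0.17, 0.13, 0.08], [-0.1, 0.15, 0.03], [0.62, -0.78, -0.21]]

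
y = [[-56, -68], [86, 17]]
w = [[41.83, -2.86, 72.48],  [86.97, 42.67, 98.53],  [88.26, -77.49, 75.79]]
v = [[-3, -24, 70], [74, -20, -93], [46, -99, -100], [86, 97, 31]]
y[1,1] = 17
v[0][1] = -24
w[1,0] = 86.97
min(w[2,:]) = -77.49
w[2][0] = 88.26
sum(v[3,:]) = 214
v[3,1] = 97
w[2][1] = -77.49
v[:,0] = [-3, 74, 46, 86]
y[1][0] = 86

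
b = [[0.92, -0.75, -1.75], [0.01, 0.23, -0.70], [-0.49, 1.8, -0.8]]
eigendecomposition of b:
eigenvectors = [[-0.98+0.00j,(-0.78+0j),-0.78-0.00j], [-0.13+0.00j,(-0.4-0.06j),-0.40+0.06j], [0.14+0.00j,-0.40+0.28j,(-0.4-0.28j)]]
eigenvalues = [(1.07+0j), (-0.36+0.58j), (-0.36-0.58j)]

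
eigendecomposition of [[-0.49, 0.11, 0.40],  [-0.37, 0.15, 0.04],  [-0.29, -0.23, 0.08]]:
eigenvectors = [[0.67+0.00j, (0.67-0j), 0.24+0.00j], [0.36+0.26j, (0.36-0.26j), (-0.73+0j)], [(0.31+0.51j), 0.31-0.51j, 0.64+0.00j]]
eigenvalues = [(-0.25+0.35j), (-0.25-0.35j), (0.24+0j)]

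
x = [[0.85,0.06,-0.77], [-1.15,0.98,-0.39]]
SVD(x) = [[-0.41, 0.91], [0.91, 0.41]] @ diag([1.6461883573862026, 1.0217944470421219]) @ [[-0.85, 0.53, -0.03], [0.3, 0.44, -0.84]]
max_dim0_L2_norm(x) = 1.43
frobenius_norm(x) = 1.94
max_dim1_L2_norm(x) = 1.56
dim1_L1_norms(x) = [1.68, 2.52]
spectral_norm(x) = 1.65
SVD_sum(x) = [[0.57, -0.35, 0.02], [-1.28, 0.8, -0.04]] + [[0.28,  0.41,  -0.79], [0.13,  0.18,  -0.35]]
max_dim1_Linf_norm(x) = 1.15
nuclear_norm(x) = 2.67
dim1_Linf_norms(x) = [0.85, 1.15]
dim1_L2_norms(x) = [1.15, 1.56]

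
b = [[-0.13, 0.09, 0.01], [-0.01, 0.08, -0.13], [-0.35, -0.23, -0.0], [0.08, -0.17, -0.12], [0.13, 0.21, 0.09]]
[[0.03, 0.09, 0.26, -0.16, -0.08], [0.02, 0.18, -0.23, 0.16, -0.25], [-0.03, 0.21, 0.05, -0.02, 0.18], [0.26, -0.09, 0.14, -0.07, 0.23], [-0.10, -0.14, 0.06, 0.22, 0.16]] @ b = [[-0.12, -0.04, 0.0], [0.06, -0.01, -0.06], [0.01, 0.04, -0.01], [-0.06, 0.04, 0.04], [0.03, -0.04, 0.01]]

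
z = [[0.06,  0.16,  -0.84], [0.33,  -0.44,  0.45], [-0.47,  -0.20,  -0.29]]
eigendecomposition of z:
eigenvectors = [[(-0.87+0j), (-0.36+0.17j), (-0.36-0.17j)], [-0.06+0.00j, 0.89+0.00j, 0.89-0.00j], [(0.5+0j), (-0.08+0.21j), -0.08-0.21j]]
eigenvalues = [(0.55+0j), (-0.61+0.17j), (-0.61-0.17j)]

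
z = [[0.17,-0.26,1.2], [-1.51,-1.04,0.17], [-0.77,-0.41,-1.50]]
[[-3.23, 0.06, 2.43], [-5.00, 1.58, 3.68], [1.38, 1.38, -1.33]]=z @ [[1.19, 0.53, -1.30], [2.71, -2.38, -1.34], [-2.27, -0.54, 1.92]]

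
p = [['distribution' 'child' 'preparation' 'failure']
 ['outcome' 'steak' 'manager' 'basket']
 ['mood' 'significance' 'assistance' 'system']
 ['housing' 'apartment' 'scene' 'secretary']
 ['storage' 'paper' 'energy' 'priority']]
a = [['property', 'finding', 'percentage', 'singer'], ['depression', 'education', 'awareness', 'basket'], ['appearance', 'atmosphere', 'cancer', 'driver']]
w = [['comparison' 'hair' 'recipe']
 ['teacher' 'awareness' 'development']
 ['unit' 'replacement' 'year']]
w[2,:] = ['unit', 'replacement', 'year']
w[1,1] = 'awareness'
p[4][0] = 'storage'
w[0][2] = 'recipe'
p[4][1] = 'paper'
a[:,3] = ['singer', 'basket', 'driver']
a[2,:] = ['appearance', 'atmosphere', 'cancer', 'driver']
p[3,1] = 'apartment'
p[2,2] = 'assistance'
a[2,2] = 'cancer'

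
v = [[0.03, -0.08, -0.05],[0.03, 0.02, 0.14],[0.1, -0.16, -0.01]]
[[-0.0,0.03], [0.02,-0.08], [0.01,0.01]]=v@[[-0.37, -0.22], [-0.28, -0.17], [0.27, -0.49]]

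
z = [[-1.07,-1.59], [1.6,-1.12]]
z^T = [[-1.07, 1.6], [-1.59, -1.12]]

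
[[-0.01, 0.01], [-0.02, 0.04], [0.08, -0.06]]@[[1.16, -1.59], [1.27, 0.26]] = [[0.00,0.02], [0.03,0.04], [0.02,-0.14]]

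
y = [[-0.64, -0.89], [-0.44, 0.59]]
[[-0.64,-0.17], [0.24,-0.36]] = y@[[0.21,0.54], [0.57,-0.20]]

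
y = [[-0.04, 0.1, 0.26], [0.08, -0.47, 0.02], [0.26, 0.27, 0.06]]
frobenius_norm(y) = 0.67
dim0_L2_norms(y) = [0.27, 0.55, 0.27]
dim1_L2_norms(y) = [0.28, 0.48, 0.38]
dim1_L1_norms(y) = [0.4, 0.57, 0.59]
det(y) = 0.04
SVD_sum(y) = [[0.02, 0.13, 0.02], [-0.06, -0.44, -0.06], [0.04, 0.3, 0.04]] + [[0.04,-0.01,0.02], [0.14,-0.03,0.06], [0.19,-0.04,0.08]] + [[-0.1, -0.02, 0.22], [-0.01, -0.0, 0.02], [0.03, 0.01, -0.07]]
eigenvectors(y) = [[-0.62,-0.68,-0.09], [-0.09,-0.21,-0.87], [-0.78,0.7,0.48]]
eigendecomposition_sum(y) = [[0.12, 0.06, 0.14], [0.02, 0.01, 0.02], [0.15, 0.08, 0.17]] + [[-0.17,0.09,0.13],[-0.05,0.03,0.04],[0.18,-0.09,-0.13]] + [[0.01, -0.05, -0.00], [0.12, -0.51, -0.04], [-0.06, 0.28, 0.02]]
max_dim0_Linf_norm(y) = 0.47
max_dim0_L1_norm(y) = 0.84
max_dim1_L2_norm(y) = 0.48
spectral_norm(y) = 0.56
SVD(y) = [[0.23,-0.18,0.96], [-0.80,-0.59,0.08], [0.55,-0.79,-0.28]] @ diag([0.5585405563644636, 0.2706217167817888, 0.25650795952982164]) @ [[0.12, 0.98, 0.14], [-0.90, 0.17, -0.39], [-0.41, -0.08, 0.91]]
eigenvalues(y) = [0.3, -0.28, -0.47]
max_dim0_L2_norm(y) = 0.55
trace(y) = -0.45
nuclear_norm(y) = 1.09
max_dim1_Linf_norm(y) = 0.47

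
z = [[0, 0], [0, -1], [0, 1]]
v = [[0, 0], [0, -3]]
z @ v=[[0, 0], [0, 3], [0, -3]]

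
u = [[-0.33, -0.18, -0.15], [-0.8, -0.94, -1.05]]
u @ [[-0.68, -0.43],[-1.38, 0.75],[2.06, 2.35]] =[[0.16, -0.35], [-0.32, -2.83]]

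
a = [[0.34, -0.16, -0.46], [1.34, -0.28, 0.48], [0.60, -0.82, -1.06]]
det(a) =0.390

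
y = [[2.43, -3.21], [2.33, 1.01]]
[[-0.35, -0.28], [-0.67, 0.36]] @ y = [[-1.50, 0.84],[-0.79, 2.51]]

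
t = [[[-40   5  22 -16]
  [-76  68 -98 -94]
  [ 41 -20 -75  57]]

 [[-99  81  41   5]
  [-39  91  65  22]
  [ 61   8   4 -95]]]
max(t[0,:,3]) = 57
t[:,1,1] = [68, 91]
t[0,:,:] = [[-40, 5, 22, -16], [-76, 68, -98, -94], [41, -20, -75, 57]]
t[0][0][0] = -40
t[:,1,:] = [[-76, 68, -98, -94], [-39, 91, 65, 22]]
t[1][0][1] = 81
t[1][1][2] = 65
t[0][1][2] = -98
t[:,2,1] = [-20, 8]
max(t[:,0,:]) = 81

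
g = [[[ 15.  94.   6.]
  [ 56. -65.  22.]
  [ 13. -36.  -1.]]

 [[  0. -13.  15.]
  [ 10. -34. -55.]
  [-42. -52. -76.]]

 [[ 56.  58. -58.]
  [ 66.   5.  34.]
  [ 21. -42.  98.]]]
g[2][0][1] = 58.0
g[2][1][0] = 66.0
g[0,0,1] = 94.0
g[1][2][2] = -76.0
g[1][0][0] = 0.0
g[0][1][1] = -65.0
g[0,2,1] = -36.0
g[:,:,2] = [[6.0, 22.0, -1.0], [15.0, -55.0, -76.0], [-58.0, 34.0, 98.0]]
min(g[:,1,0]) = 10.0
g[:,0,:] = [[15.0, 94.0, 6.0], [0.0, -13.0, 15.0], [56.0, 58.0, -58.0]]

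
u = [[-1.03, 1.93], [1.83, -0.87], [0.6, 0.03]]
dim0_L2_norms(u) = [2.18, 2.12]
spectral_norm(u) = 2.86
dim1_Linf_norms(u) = [1.93, 1.83, 0.6]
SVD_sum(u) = [[-1.5, 1.44], [1.39, -1.33], [0.3, -0.29]] + [[0.47, 0.49], [0.44, 0.46], [0.3, 0.32]]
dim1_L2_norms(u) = [2.19, 2.03, 0.6]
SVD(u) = [[-0.73, -0.66], [0.67, -0.62], [0.14, -0.42]] @ diag([2.8620170137851044, 1.030222603520517]) @ [[0.72,  -0.69], [-0.69,  -0.72]]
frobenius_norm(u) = 3.04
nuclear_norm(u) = 3.89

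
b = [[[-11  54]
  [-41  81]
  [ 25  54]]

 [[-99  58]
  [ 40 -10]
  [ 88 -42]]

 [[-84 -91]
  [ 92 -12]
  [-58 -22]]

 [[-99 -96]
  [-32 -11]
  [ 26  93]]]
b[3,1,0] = -32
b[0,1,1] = 81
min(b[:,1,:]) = -41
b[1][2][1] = -42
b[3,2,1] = 93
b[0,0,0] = -11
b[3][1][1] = -11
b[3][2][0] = 26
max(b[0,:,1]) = 81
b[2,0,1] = -91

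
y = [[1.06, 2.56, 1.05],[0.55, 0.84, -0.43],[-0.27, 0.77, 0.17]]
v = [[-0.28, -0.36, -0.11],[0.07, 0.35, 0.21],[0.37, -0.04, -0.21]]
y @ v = [[0.27,0.47,0.2], [-0.25,0.11,0.21], [0.19,0.36,0.16]]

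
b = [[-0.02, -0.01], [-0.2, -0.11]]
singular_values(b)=[0.23, 0.0]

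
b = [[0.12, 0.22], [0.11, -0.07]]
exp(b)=[[1.14, 0.23],[0.11, 0.94]]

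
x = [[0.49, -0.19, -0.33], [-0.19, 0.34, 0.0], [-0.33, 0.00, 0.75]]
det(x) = 0.06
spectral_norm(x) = 0.99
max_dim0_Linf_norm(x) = 0.75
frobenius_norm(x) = 1.10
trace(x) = 1.58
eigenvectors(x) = [[-0.58, 0.68, 0.44],  [0.17, 0.63, -0.75],  [0.79, 0.37, 0.49]]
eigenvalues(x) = [0.99, 0.14, 0.45]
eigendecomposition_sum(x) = [[0.34, -0.1, -0.46], [-0.1, 0.03, 0.13], [-0.46, 0.13, 0.63]] + [[0.06, 0.06, 0.03], [0.06, 0.05, 0.03], [0.03, 0.03, 0.02]] + [[0.09, -0.15, 0.1], [-0.15, 0.26, -0.17], [0.10, -0.17, 0.11]]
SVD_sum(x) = [[0.34, -0.10, -0.46], [-0.10, 0.03, 0.13], [-0.46, 0.13, 0.63]] + [[0.09, -0.15, 0.10], [-0.15, 0.26, -0.17], [0.1, -0.17, 0.11]] + [[0.06, 0.06, 0.03], [0.06, 0.05, 0.03], [0.03, 0.03, 0.02]]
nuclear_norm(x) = 1.58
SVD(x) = [[-0.58,  0.44,  0.68], [0.17,  -0.75,  0.63], [0.79,  0.49,  0.37]] @ diag([0.9931473675227896, 0.45100217140023374, 0.13585046107697668]) @ [[-0.58, 0.17, 0.79], [0.44, -0.75, 0.49], [0.68, 0.63, 0.37]]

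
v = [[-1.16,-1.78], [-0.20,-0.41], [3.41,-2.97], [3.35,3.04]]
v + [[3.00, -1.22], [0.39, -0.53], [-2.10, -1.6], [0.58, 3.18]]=[[1.84, -3.00], [0.19, -0.94], [1.31, -4.57], [3.93, 6.22]]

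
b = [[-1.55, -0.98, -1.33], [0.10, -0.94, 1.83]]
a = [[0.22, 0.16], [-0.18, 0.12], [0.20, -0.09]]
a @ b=[[-0.32, -0.37, 0.00], [0.29, 0.06, 0.46], [-0.32, -0.11, -0.43]]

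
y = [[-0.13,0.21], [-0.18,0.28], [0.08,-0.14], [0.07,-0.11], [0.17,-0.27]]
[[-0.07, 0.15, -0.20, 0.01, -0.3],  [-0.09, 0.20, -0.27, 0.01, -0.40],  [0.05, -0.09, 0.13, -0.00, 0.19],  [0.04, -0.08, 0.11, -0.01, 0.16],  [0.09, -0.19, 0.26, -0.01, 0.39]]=y@ [[-0.6, -0.78, 0.63, -0.25, 1.08],[-0.72, 0.21, -0.56, -0.11, -0.75]]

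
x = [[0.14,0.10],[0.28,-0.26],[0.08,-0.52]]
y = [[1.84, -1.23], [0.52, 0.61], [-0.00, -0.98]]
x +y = [[1.98, -1.13], [0.80, 0.35], [0.08, -1.50]]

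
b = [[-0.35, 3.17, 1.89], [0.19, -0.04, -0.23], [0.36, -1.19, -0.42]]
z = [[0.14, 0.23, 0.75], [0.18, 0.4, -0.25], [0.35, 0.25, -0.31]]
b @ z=[[1.18, 1.66, -1.64], [-0.06, -0.03, 0.22], [-0.31, -0.5, 0.7]]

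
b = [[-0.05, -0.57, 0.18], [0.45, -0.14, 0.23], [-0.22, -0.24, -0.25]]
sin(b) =[[-0.06, -0.60, 0.18], [0.47, -0.16, 0.25], [-0.24, -0.24, -0.26]]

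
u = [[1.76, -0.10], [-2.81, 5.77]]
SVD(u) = [[-0.14, 0.99], [0.99, 0.14]] @ diag([6.478713008495524, 1.5240989972934404]) @ [[-0.47, 0.88], [0.88, 0.47]]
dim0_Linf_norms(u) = [2.81, 5.77]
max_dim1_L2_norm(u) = 6.42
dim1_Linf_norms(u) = [1.76, 5.77]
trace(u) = 7.53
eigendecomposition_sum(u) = [[1.66, 0.04], [1.15, 0.03]] + [[0.10, -0.14], [-3.96, 5.74]]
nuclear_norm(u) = 8.00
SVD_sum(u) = [[0.43, -0.81], [-3.00, 5.67]] + [[1.33, 0.71], [0.19, 0.1]]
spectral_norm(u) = 6.48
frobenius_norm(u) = 6.66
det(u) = 9.87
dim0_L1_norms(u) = [4.57, 5.87]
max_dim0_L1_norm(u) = 5.87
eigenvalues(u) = [1.69, 5.84]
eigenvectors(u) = [[-0.82, 0.02], [-0.57, -1.00]]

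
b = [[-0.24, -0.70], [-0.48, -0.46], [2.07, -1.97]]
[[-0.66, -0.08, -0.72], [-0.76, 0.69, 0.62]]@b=[[-1.29, 1.92], [1.13, -1.01]]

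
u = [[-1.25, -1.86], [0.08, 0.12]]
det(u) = -0.001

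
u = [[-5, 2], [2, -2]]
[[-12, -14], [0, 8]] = u @ [[4, 2], [4, -2]]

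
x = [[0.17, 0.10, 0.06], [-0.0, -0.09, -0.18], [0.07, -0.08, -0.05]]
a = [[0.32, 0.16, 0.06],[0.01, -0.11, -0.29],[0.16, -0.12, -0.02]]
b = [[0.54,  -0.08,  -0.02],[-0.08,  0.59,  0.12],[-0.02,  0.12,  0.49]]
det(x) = -0.00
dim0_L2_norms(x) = [0.18, 0.16, 0.2]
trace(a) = 0.19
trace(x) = 0.03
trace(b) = 1.62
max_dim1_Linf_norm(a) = 0.32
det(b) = 0.15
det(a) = -0.02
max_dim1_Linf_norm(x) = 0.18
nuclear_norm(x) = 0.48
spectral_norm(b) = 0.71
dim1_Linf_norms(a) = [0.32, 0.29, 0.16]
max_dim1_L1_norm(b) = 0.79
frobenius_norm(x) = 0.31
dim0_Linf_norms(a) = [0.32, 0.16, 0.29]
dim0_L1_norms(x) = [0.24, 0.27, 0.29]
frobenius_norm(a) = 0.52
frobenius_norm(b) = 0.96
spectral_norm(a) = 0.39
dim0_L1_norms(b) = [0.64, 0.79, 0.63]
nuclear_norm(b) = 1.62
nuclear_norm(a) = 0.84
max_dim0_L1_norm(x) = 0.29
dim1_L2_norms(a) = [0.36, 0.31, 0.2]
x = b @ a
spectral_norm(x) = 0.25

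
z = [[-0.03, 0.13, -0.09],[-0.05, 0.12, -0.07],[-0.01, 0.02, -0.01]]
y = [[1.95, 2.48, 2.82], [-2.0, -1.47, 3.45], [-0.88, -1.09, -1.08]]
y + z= [[1.92, 2.61, 2.73], [-2.05, -1.35, 3.38], [-0.89, -1.07, -1.09]]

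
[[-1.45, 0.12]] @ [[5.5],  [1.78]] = [[-7.76]]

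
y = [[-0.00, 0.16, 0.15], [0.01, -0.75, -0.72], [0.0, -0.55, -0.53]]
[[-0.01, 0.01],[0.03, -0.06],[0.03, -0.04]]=y @[[-0.11, 0.15], [0.01, -0.01], [-0.06, 0.09]]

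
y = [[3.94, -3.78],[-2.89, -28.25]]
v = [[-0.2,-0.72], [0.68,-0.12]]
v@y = [[1.29, 21.10], [3.03, 0.82]]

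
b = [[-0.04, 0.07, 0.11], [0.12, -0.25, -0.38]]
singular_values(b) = [0.49, 0.01]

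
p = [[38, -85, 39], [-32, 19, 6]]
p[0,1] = -85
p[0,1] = -85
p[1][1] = 19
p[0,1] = -85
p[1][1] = 19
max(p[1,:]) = 19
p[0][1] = -85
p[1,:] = [-32, 19, 6]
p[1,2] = 6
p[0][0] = 38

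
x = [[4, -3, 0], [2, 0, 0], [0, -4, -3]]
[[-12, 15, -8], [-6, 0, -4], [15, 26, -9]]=x@[[-3, 0, -2], [0, -5, 0], [-5, -2, 3]]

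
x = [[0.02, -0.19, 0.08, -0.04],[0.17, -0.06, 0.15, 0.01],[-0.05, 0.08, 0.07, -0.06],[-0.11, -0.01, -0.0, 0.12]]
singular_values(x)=[0.29, 0.18, 0.13, 0.12]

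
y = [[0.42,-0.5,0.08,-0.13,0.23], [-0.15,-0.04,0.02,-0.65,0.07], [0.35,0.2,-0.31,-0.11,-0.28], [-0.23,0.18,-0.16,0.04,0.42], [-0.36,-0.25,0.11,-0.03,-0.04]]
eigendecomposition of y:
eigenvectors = [[(-0.59+0j), -0.59-0.00j, (-0.34-0.04j), (-0.34+0.04j), (0.12+0j)], [0.05+0.42j, 0.05-0.42j, -0.56+0.00j, -0.56-0.00j, 0.35+0.00j], [(-0.23+0.32j), (-0.23-0.32j), 0.15+0.31j, (0.15-0.31j), 0.90+0.00j], [0.31-0.37j, 0.31+0.37j, (-0.18+0.4j), -0.18-0.40j, 0.13+0.00j], [0.18-0.22j, (0.18+0.22j), (-0.19-0.47j), (-0.19+0.47j), 0.17+0.00j]]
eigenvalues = [(0.49+0.31j), (0.49-0.31j), (-0.32+0.49j), (-0.32-0.49j), (-0.25+0j)]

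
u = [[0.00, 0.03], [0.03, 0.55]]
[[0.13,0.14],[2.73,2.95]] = u@[[9.82, 11.26], [4.42, 4.75]]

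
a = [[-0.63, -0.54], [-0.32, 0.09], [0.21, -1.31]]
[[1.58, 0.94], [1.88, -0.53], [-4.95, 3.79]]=a @ [[-5.05, 0.87],[2.97, -2.75]]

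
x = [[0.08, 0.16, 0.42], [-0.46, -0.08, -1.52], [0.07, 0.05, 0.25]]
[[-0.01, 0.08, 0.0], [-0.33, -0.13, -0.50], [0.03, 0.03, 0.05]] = x@[[0.48, 0.0, 0.22], [-0.54, 0.34, -0.90], [0.10, 0.07, 0.31]]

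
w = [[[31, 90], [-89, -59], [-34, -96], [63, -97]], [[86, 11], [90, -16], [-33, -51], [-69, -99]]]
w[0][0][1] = 90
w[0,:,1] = [90, -59, -96, -97]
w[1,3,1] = -99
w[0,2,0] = -34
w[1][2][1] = -51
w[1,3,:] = [-69, -99]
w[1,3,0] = -69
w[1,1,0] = 90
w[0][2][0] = -34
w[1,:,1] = [11, -16, -51, -99]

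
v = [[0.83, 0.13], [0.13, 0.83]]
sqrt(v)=[[0.91, 0.07],[0.07, 0.91]]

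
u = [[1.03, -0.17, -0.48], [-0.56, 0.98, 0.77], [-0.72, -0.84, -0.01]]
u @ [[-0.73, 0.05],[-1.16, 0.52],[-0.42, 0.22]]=[[-0.35, -0.14], [-1.05, 0.65], [1.5, -0.48]]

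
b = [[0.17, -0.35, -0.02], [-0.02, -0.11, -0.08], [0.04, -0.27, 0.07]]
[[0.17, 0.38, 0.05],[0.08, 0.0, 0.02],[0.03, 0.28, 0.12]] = b @ [[0.41, 0.84, -0.51], [-0.24, -0.72, -0.41], [-0.78, 0.77, 0.39]]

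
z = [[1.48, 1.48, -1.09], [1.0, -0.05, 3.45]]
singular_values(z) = [3.69, 2.21]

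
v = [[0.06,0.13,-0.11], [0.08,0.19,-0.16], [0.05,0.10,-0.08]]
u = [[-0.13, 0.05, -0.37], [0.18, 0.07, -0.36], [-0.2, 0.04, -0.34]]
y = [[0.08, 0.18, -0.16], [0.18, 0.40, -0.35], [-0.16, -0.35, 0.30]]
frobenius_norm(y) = 0.79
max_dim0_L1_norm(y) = 0.93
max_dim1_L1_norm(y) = 0.93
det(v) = 0.00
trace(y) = 0.78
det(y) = -0.00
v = u @ y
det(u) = 0.00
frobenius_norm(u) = 0.69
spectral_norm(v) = 0.35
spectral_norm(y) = 0.79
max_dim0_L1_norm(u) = 1.07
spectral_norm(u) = 0.63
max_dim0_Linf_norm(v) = 0.19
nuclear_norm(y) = 0.79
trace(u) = -0.40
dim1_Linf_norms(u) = [0.37, 0.36, 0.34]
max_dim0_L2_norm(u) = 0.62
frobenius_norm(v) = 0.35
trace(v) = 0.17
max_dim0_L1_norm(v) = 0.42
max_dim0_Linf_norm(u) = 0.37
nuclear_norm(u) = 0.92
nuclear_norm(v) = 0.36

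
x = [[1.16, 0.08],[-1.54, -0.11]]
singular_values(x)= [1.93, 0.0]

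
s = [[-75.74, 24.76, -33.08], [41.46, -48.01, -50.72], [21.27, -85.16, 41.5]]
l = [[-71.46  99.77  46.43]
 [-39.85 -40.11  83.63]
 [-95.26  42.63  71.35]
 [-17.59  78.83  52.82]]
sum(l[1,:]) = 3.6699999999999875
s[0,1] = 24.76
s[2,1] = -85.16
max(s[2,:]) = 41.5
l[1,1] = -40.11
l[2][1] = 42.63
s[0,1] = 24.76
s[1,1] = -48.01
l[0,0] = -71.46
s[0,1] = 24.76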